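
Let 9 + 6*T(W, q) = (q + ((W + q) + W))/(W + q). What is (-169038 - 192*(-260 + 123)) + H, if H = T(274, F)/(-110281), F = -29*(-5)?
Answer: -94445089517/661686 ≈ -1.4273e+5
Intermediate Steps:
F = 145
T(W, q) = -3/2 + (2*W + 2*q)/(6*(W + q)) (T(W, q) = -3/2 + ((q + ((W + q) + W))/(W + q))/6 = -3/2 + ((q + (q + 2*W))/(W + q))/6 = -3/2 + ((2*W + 2*q)/(W + q))/6 = -3/2 + (2*W + 2*q)/(6*(W + q)))
H = 7/661686 (H = -7/6/(-110281) = -7/6*(-1/110281) = 7/661686 ≈ 1.0579e-5)
(-169038 - 192*(-260 + 123)) + H = (-169038 - 192*(-260 + 123)) + 7/661686 = (-169038 - 192*(-137)) + 7/661686 = (-169038 + 26304) + 7/661686 = -142734 + 7/661686 = -94445089517/661686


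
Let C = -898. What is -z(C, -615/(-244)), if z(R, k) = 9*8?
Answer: -72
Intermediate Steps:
z(R, k) = 72
-z(C, -615/(-244)) = -1*72 = -72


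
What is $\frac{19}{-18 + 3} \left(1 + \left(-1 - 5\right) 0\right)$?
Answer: $- \frac{19}{15} \approx -1.2667$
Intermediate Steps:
$\frac{19}{-18 + 3} \left(1 + \left(-1 - 5\right) 0\right) = \frac{19}{-15} \left(1 - 0\right) = 19 \left(- \frac{1}{15}\right) \left(1 + 0\right) = \left(- \frac{19}{15}\right) 1 = - \frac{19}{15}$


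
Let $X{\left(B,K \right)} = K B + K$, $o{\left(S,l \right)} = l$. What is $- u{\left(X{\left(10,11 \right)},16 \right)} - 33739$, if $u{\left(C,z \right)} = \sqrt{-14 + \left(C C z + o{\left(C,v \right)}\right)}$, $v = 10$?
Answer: $-33739 - 18 \sqrt{723} \approx -34223.0$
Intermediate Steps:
$X{\left(B,K \right)} = K + B K$ ($X{\left(B,K \right)} = B K + K = K + B K$)
$u{\left(C,z \right)} = \sqrt{-4 + z C^{2}}$ ($u{\left(C,z \right)} = \sqrt{-14 + \left(C C z + 10\right)} = \sqrt{-14 + \left(C^{2} z + 10\right)} = \sqrt{-14 + \left(z C^{2} + 10\right)} = \sqrt{-14 + \left(10 + z C^{2}\right)} = \sqrt{-4 + z C^{2}}$)
$- u{\left(X{\left(10,11 \right)},16 \right)} - 33739 = - \sqrt{-4 + 16 \left(11 \left(1 + 10\right)\right)^{2}} - 33739 = - \sqrt{-4 + 16 \left(11 \cdot 11\right)^{2}} - 33739 = - \sqrt{-4 + 16 \cdot 121^{2}} - 33739 = - \sqrt{-4 + 16 \cdot 14641} - 33739 = - \sqrt{-4 + 234256} - 33739 = - \sqrt{234252} - 33739 = - 18 \sqrt{723} - 33739 = -33739 - 18 \sqrt{723}$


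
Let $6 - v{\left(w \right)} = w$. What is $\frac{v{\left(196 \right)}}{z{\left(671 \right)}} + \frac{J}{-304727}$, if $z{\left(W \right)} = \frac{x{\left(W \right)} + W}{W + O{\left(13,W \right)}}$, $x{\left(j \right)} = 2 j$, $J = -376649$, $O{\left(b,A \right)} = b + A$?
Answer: $- \frac{77693771713}{613415451} \approx -126.66$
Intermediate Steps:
$O{\left(b,A \right)} = A + b$
$v{\left(w \right)} = 6 - w$
$z{\left(W \right)} = \frac{3 W}{13 + 2 W}$ ($z{\left(W \right)} = \frac{2 W + W}{W + \left(W + 13\right)} = \frac{3 W}{W + \left(13 + W\right)} = \frac{3 W}{13 + 2 W}$)
$\frac{v{\left(196 \right)}}{z{\left(671 \right)}} + \frac{J}{-304727} = \frac{6 - 196}{3 \cdot 671 \frac{1}{13 + 2 \cdot 671}} - \frac{376649}{-304727} = \frac{6 - 196}{3 \cdot 671 \frac{1}{13 + 1342}} - - \frac{376649}{304727} = - \frac{190}{3 \cdot 671 \cdot \frac{1}{1355}} + \frac{376649}{304727} = - \frac{190}{\frac{2013}{1355}} + \frac{376649}{304727} = \left(-190\right) \frac{1355}{2013} + \frac{376649}{304727} = - \frac{257450}{2013} + \frac{376649}{304727} = - \frac{77693771713}{613415451}$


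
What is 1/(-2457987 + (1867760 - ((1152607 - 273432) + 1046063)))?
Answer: -1/2515465 ≈ -3.9754e-7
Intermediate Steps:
1/(-2457987 + (1867760 - ((1152607 - 273432) + 1046063))) = 1/(-2457987 + (1867760 - (879175 + 1046063))) = 1/(-2457987 + (1867760 - 1*1925238)) = 1/(-2457987 + (1867760 - 1925238)) = 1/(-2457987 - 57478) = 1/(-2515465) = -1/2515465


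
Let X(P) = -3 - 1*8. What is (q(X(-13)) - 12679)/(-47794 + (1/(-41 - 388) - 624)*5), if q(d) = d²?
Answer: 234234/949657 ≈ 0.24665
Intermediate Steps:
X(P) = -11 (X(P) = -3 - 8 = -11)
(q(X(-13)) - 12679)/(-47794 + (1/(-41 - 388) - 624)*5) = ((-11)² - 12679)/(-47794 + (1/(-41 - 388) - 624)*5) = (121 - 12679)/(-47794 + (1/(-429) - 624)*5) = -12558/(-47794 + (-1/429 - 624)*5) = -12558/(-47794 - 267697/429*5) = -12558/(-47794 - 1338485/429) = -12558/(-21842111/429) = -12558*(-429/21842111) = 234234/949657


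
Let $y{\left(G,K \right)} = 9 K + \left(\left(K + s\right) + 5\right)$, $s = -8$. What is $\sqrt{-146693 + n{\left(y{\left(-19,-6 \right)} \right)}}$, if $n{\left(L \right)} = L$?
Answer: $2 i \sqrt{36689} \approx 383.09 i$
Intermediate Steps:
$y{\left(G,K \right)} = -3 + 10 K$ ($y{\left(G,K \right)} = 9 K + \left(\left(K - 8\right) + 5\right) = 9 K + \left(\left(-8 + K\right) + 5\right) = 9 K + \left(-3 + K\right) = -3 + 10 K$)
$\sqrt{-146693 + n{\left(y{\left(-19,-6 \right)} \right)}} = \sqrt{-146693 + \left(-3 + 10 \left(-6\right)\right)} = \sqrt{-146693 - 63} = \sqrt{-146756} = 2 i \sqrt{36689}$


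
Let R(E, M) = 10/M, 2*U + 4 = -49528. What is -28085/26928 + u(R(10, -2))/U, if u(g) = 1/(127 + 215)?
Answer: -6607755293/6335539056 ≈ -1.0430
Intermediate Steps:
U = -24766 (U = -2 + (½)*(-49528) = -2 - 24764 = -24766)
u(g) = 1/342
-28085/26928 + u(R(10, -2))/U = -28085/26928 + (1/342)/(-24766) = -28085*1/26928 + (1/342)*(-1/24766) = -28085/26928 - 1/8469972 = -6607755293/6335539056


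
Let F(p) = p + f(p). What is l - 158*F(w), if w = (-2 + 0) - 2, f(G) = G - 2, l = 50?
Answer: 1630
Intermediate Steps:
f(G) = -2 + G
w = -4 (w = -2 - 2 = -4)
F(p) = -2 + 2*p (F(p) = p + (-2 + p) = -2 + 2*p)
l - 158*F(w) = 50 - 158*(-2 + 2*(-4)) = 50 - 158*(-2 - 8) = 50 - 158*(-10) = 50 + 1580 = 1630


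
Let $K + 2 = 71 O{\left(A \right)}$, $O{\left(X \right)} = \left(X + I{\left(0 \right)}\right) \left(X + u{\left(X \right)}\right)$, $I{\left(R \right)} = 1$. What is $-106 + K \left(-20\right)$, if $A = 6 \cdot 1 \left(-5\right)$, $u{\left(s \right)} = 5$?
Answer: $-1029566$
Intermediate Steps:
$A = -30$ ($A = 6 \left(-5\right) = -30$)
$O{\left(X \right)} = \left(1 + X\right) \left(5 + X\right)$ ($O{\left(X \right)} = \left(X + 1\right) \left(X + 5\right) = \left(1 + X\right) \left(5 + X\right)$)
$K = 51473$ ($K = -2 + 71 \left(5 + \left(-30\right)^{2} + 6 \left(-30\right)\right) = -2 + 71 \left(5 + 900 - 180\right) = -2 + 71 \cdot 725 = -2 + 51475 = 51473$)
$-106 + K \left(-20\right) = -106 + 51473 \left(-20\right) = -106 - 1029460 = -1029566$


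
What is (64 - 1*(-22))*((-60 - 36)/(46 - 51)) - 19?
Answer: 8161/5 ≈ 1632.2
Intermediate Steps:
(64 - 1*(-22))*((-60 - 36)/(46 - 51)) - 19 = (64 + 22)*(-96/(-5)) - 19 = 86*(-96*(-⅕)) - 19 = 86*(96/5) - 19 = 8256/5 - 19 = 8161/5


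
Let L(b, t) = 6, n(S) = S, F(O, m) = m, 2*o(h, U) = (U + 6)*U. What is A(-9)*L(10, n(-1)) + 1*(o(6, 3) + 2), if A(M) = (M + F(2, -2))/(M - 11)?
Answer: 94/5 ≈ 18.800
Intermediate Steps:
o(h, U) = U*(6 + U)/2 (o(h, U) = ((U + 6)*U)/2 = ((6 + U)*U)/2 = (U*(6 + U))/2 = U*(6 + U)/2)
A(M) = (-2 + M)/(-11 + M) (A(M) = (M - 2)/(M - 11) = (-2 + M)/(-11 + M))
A(-9)*L(10, n(-1)) + 1*(o(6, 3) + 2) = ((-2 - 9)/(-11 - 9))*6 + 1*((1/2)*3*(6 + 3) + 2) = (-11/(-20))*6 + 1*((1/2)*3*9 + 2) = -1/20*(-11)*6 + 1*(27/2 + 2) = (11/20)*6 + 1*(31/2) = 33/10 + 31/2 = 94/5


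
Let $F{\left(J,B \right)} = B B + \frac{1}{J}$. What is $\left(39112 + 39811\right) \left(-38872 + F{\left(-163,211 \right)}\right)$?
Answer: $\frac{72671193478}{163} \approx 4.4584 \cdot 10^{8}$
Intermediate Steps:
$F{\left(J,B \right)} = B^{2} + \frac{1}{J}$
$\left(39112 + 39811\right) \left(-38872 + F{\left(-163,211 \right)}\right) = \left(39112 + 39811\right) \left(-38872 + \left(211^{2} + \frac{1}{-163}\right)\right) = 78923 \left(-38872 + \left(44521 - \frac{1}{163}\right)\right) = 78923 \left(-38872 + \frac{7256922}{163}\right) = 78923 \cdot \frac{920786}{163} = \frac{72671193478}{163}$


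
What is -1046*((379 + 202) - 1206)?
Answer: 653750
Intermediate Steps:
-1046*((379 + 202) - 1206) = -1046*(581 - 1206) = -1046*(-625) = 653750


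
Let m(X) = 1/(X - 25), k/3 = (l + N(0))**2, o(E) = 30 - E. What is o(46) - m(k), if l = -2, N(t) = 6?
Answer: -369/23 ≈ -16.043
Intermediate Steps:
k = 48 (k = 3*(-2 + 6)**2 = 3*4**2 = 3*16 = 48)
m(X) = 1/(-25 + X)
o(46) - m(k) = (30 - 1*46) - 1/(-25 + 48) = (30 - 46) - 1/23 = -16 - 1*1/23 = -16 - 1/23 = -369/23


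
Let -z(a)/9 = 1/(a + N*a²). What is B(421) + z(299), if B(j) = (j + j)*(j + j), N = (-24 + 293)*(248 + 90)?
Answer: 640314072248915/903168669 ≈ 7.0896e+5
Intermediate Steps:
N = 90922 (N = 269*338 = 90922)
z(a) = -9/(a + 90922*a²)
B(j) = 4*j² (B(j) = (2*j)*(2*j) = 4*j²)
B(421) + z(299) = 4*421² - 9/(299*(1 + 90922*299)) = 4*177241 - 9*1/299/(1 + 27185678) = 708964 - 9*1/299/27185679 = 708964 - 9*1/299*1/27185679 = 708964 - 1/903168669 = 640314072248915/903168669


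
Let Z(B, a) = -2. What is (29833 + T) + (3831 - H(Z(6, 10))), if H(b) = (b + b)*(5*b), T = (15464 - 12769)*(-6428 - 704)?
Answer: -19187116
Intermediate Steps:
T = -19220740 (T = 2695*(-7132) = -19220740)
H(b) = 10*b² (H(b) = (2*b)*(5*b) = 10*b²)
(29833 + T) + (3831 - H(Z(6, 10))) = (29833 - 19220740) + (3831 - 10*(-2)²) = -19190907 + (3831 - 10*4) = -19190907 + (3831 - 1*40) = -19190907 + (3831 - 40) = -19190907 + 3791 = -19187116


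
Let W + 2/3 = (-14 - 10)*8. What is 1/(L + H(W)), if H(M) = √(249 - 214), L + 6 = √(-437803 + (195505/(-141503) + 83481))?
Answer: 141503/(-849018 + 141503*√35 + I*√7094652151610913) ≈ -2.3685e-7 - 0.00168*I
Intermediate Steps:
L = -6 + I*√7094652151610913/141503 (L = -6 + √(-437803 + (195505/(-141503) + 83481)) = -6 + √(-437803 + (195505*(-1/141503) + 83481)) = -6 + √(-437803 + (-195505/141503 + 83481)) = -6 + √(-437803 + 11812616438/141503) = -6 + √(-50137821471/141503) = -6 + I*√7094652151610913/141503 ≈ -6.0 + 595.25*I)
W = -578/3 (W = -⅔ + (-14 - 10)*8 = -⅔ - 24*8 = -⅔ - 192 = -578/3 ≈ -192.67)
H(M) = √35
1/(L + H(W)) = 1/((-6 + I*√7094652151610913/141503) + √35) = 1/(-6 + √35 + I*√7094652151610913/141503)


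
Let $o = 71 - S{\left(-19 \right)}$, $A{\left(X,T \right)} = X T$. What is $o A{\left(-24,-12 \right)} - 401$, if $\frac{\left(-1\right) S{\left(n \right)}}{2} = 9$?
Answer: $25231$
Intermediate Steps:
$A{\left(X,T \right)} = T X$
$S{\left(n \right)} = -18$ ($S{\left(n \right)} = \left(-2\right) 9 = -18$)
$o = 89$ ($o = 71 - -18 = 71 + 18 = 89$)
$o A{\left(-24,-12 \right)} - 401 = 89 \left(\left(-12\right) \left(-24\right)\right) - 401 = 89 \cdot 288 - 401 = 25632 - 401 = 25231$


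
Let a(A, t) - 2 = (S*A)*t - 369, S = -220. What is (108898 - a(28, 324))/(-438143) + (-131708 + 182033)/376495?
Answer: -154102392100/32991729757 ≈ -4.6709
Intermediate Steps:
a(A, t) = -367 - 220*A*t (a(A, t) = 2 + ((-220*A)*t - 369) = 2 + (-220*A*t - 369) = 2 + (-369 - 220*A*t) = -367 - 220*A*t)
(108898 - a(28, 324))/(-438143) + (-131708 + 182033)/376495 = (108898 - (-367 - 220*28*324))/(-438143) + (-131708 + 182033)/376495 = (108898 - (-367 - 1995840))*(-1/438143) + 50325*(1/376495) = (108898 - 1*(-1996207))*(-1/438143) + 10065/75299 = (108898 + 1996207)*(-1/438143) + 10065/75299 = 2105105*(-1/438143) + 10065/75299 = -2105105/438143 + 10065/75299 = -154102392100/32991729757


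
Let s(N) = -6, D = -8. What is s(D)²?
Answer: 36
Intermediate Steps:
s(D)² = (-6)² = 36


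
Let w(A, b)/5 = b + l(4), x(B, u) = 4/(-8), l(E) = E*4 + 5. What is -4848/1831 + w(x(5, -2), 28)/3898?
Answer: -18448909/7137238 ≈ -2.5849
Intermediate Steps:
l(E) = 5 + 4*E (l(E) = 4*E + 5 = 5 + 4*E)
x(B, u) = -½ (x(B, u) = 4*(-⅛) = -½)
w(A, b) = 105 + 5*b (w(A, b) = 5*(b + (5 + 4*4)) = 5*(b + (5 + 16)) = 5*(b + 21) = 5*(21 + b) = 105 + 5*b)
-4848/1831 + w(x(5, -2), 28)/3898 = -4848/1831 + (105 + 5*28)/3898 = -4848*1/1831 + (105 + 140)*(1/3898) = -4848/1831 + 245*(1/3898) = -4848/1831 + 245/3898 = -18448909/7137238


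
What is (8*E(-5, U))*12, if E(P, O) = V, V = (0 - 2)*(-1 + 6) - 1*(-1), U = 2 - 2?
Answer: -864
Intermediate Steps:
U = 0
V = -9 (V = -2*5 + 1 = -10 + 1 = -9)
E(P, O) = -9
(8*E(-5, U))*12 = (8*(-9))*12 = -72*12 = -864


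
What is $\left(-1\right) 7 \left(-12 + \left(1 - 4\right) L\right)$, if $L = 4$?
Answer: $168$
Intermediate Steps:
$\left(-1\right) 7 \left(-12 + \left(1 - 4\right) L\right) = \left(-1\right) 7 \left(-12 + \left(1 - 4\right) 4\right) = - 7 \left(-12 - 12\right) = \left(-7\right) \left(-24\right) = 168$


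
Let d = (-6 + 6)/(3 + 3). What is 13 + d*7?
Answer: 13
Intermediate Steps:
d = 0 (d = 0/6 = 0*(⅙) = 0)
13 + d*7 = 13 + 0*7 = 13 + 0 = 13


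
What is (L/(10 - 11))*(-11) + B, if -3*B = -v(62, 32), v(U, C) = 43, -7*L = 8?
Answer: 37/21 ≈ 1.7619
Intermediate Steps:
L = -8/7 (L = -1/7*8 = -8/7 ≈ -1.1429)
B = 43/3 (B = -(-1)*43/3 = -1/3*(-43) = 43/3 ≈ 14.333)
(L/(10 - 11))*(-11) + B = -8/(7*(10 - 11))*(-11) + 43/3 = -8/7/(-1)*(-11) + 43/3 = -8/7*(-1)*(-11) + 43/3 = (8/7)*(-11) + 43/3 = -88/7 + 43/3 = 37/21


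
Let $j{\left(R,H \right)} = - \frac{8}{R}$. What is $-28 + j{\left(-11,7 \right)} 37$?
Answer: $- \frac{12}{11} \approx -1.0909$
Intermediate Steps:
$-28 + j{\left(-11,7 \right)} 37 = -28 + - \frac{8}{-11} \cdot 37 = -28 + \left(-8\right) \left(- \frac{1}{11}\right) 37 = -28 + \frac{8}{11} \cdot 37 = -28 + \frac{296}{11} = - \frac{12}{11}$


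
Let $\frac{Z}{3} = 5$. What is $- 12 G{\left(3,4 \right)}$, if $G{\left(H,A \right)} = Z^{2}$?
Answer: $-2700$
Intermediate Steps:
$Z = 15$ ($Z = 3 \cdot 5 = 15$)
$G{\left(H,A \right)} = 225$ ($G{\left(H,A \right)} = 15^{2} = 225$)
$- 12 G{\left(3,4 \right)} = \left(-12\right) 225 = -2700$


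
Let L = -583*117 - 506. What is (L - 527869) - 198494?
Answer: -795080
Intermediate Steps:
L = -68717 (L = -68211 - 506 = -68717)
(L - 527869) - 198494 = (-68717 - 527869) - 198494 = -596586 - 198494 = -795080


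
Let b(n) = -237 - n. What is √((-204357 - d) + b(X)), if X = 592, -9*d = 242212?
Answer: I*√1604462/3 ≈ 422.22*I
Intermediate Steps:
d = -242212/9 (d = -⅑*242212 = -242212/9 ≈ -26912.)
√((-204357 - d) + b(X)) = √((-204357 - 1*(-242212/9)) + (-237 - 1*592)) = √((-204357 + 242212/9) + (-237 - 592)) = √(-1597001/9 - 829) = √(-1604462/9) = I*√1604462/3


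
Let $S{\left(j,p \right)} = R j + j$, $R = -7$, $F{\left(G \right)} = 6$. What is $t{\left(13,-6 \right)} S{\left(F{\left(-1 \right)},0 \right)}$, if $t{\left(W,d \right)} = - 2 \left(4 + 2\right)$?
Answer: $432$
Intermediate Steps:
$t{\left(W,d \right)} = -12$ ($t{\left(W,d \right)} = \left(-2\right) 6 = -12$)
$S{\left(j,p \right)} = - 6 j$ ($S{\left(j,p \right)} = - 7 j + j = - 6 j$)
$t{\left(13,-6 \right)} S{\left(F{\left(-1 \right)},0 \right)} = - 12 \left(\left(-6\right) 6\right) = \left(-12\right) \left(-36\right) = 432$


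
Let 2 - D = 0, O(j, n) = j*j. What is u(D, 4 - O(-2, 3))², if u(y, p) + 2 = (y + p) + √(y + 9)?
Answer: 11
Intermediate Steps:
O(j, n) = j²
D = 2 (D = 2 - 1*0 = 2 + 0 = 2)
u(y, p) = -2 + p + y + √(9 + y) (u(y, p) = -2 + ((y + p) + √(y + 9)) = -2 + ((p + y) + √(9 + y)) = -2 + (p + y + √(9 + y)) = -2 + p + y + √(9 + y))
u(D, 4 - O(-2, 3))² = (-2 + (4 - 1*(-2)²) + 2 + √(9 + 2))² = (-2 + (4 - 1*4) + 2 + √11)² = (-2 + (4 - 4) + 2 + √11)² = (-2 + 0 + 2 + √11)² = (√11)² = 11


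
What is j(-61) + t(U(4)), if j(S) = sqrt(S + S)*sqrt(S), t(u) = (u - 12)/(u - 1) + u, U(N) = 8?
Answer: 52/7 - 61*sqrt(2) ≈ -78.839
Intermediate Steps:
t(u) = u + (-12 + u)/(-1 + u) (t(u) = (-12 + u)/(-1 + u) + u = u + (-12 + u)/(-1 + u))
j(S) = S*sqrt(2) (j(S) = sqrt(2*S)*sqrt(S) = (sqrt(2)*sqrt(S))*sqrt(S) = S*sqrt(2))
j(-61) + t(U(4)) = -61*sqrt(2) + (-12 + 8**2)/(-1 + 8) = -61*sqrt(2) + (-12 + 64)/7 = -61*sqrt(2) + (1/7)*52 = -61*sqrt(2) + 52/7 = 52/7 - 61*sqrt(2)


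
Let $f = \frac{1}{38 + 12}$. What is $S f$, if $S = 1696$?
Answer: $\frac{848}{25} \approx 33.92$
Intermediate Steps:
$f = \frac{1}{50} \approx 0.02$
$S f = 1696 \cdot \frac{1}{50} = \frac{848}{25}$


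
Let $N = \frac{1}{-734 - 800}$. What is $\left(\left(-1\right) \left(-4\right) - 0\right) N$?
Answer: $- \frac{2}{767} \approx -0.0026076$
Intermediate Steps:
$N = - \frac{1}{1534}$ ($N = \frac{1}{-734 - 800} = \frac{1}{-1534} = - \frac{1}{1534} \approx -0.00065189$)
$\left(\left(-1\right) \left(-4\right) - 0\right) N = \left(\left(-1\right) \left(-4\right) - 0\right) \left(- \frac{1}{1534}\right) = \left(4 + 0\right) \left(- \frac{1}{1534}\right) = 4 \left(- \frac{1}{1534}\right) = - \frac{2}{767}$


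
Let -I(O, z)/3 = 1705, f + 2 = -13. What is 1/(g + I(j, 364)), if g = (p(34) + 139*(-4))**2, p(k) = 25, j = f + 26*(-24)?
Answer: 1/276846 ≈ 3.6121e-6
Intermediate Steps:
f = -15 (f = -2 - 13 = -15)
j = -639 (j = -15 + 26*(-24) = -15 - 624 = -639)
I(O, z) = -5115 (I(O, z) = -3*1705 = -5115)
g = 281961 (g = (25 + 139*(-4))**2 = (25 - 556)**2 = (-531)**2 = 281961)
1/(g + I(j, 364)) = 1/(281961 - 5115) = 1/276846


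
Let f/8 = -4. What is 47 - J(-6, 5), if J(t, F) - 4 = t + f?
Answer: 81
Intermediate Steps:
f = -32 (f = 8*(-4) = -32)
J(t, F) = -28 + t (J(t, F) = 4 + (t - 32) = 4 + (-32 + t) = -28 + t)
47 - J(-6, 5) = 47 - (-28 - 6) = 47 - 1*(-34) = 47 + 34 = 81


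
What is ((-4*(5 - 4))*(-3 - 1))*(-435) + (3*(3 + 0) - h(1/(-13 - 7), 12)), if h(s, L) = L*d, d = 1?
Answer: -6963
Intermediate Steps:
h(s, L) = L (h(s, L) = L*1 = L)
((-4*(5 - 4))*(-3 - 1))*(-435) + (3*(3 + 0) - h(1/(-13 - 7), 12)) = ((-4*(5 - 4))*(-3 - 1))*(-435) + (3*(3 + 0) - 1*12) = (-4*1*(-4))*(-435) + (3*3 - 12) = -4*(-4)*(-435) + (9 - 12) = 16*(-435) - 3 = -6960 - 3 = -6963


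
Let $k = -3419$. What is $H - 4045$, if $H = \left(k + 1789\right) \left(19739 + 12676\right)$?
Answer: $-52840495$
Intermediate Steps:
$H = -52836450$ ($H = \left(-3419 + 1789\right) \left(19739 + 12676\right) = \left(-1630\right) 32415 = -52836450$)
$H - 4045 = -52836450 - 4045 = -52840495$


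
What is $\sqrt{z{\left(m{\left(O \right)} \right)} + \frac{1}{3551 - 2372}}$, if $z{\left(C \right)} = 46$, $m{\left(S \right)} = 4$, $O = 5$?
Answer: $\frac{\sqrt{7104785}}{393} \approx 6.7824$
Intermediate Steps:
$\sqrt{z{\left(m{\left(O \right)} \right)} + \frac{1}{3551 - 2372}} = \sqrt{46 + \frac{1}{3551 - 2372}} = \sqrt{46 + \frac{1}{1179}} = \sqrt{\frac{54235}{1179}} = \frac{\sqrt{7104785}}{393}$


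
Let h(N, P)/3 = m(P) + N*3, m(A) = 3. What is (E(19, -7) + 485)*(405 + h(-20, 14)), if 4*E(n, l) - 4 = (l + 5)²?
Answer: 113958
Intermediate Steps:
h(N, P) = 9 + 9*N (h(N, P) = 3*(3 + N*3) = 3*(3 + 3*N) = 9 + 9*N)
E(n, l) = 1 + (5 + l)²/4 (E(n, l) = 1 + (l + 5)²/4 = 1 + (5 + l)²/4)
(E(19, -7) + 485)*(405 + h(-20, 14)) = ((1 + (5 - 7)²/4) + 485)*(405 + (9 + 9*(-20))) = ((1 + (¼)*(-2)²) + 485)*(405 + (9 - 180)) = ((1 + (¼)*4) + 485)*(405 - 171) = ((1 + 1) + 485)*234 = (2 + 485)*234 = 487*234 = 113958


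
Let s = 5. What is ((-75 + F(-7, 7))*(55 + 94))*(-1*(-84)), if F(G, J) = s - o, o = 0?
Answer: -876120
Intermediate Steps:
F(G, J) = 5 (F(G, J) = 5 - 1*0 = 5 + 0 = 5)
((-75 + F(-7, 7))*(55 + 94))*(-1*(-84)) = ((-75 + 5)*(55 + 94))*(-1*(-84)) = -70*149*84 = -10430*84 = -876120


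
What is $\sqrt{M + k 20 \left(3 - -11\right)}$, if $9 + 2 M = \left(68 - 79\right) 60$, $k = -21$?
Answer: $\frac{3 i \sqrt{2762}}{2} \approx 78.832 i$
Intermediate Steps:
$M = - \frac{669}{2}$ ($M = - \frac{9}{2} + \frac{\left(68 - 79\right) 60}{2} = - \frac{9}{2} + \frac{\left(-11\right) 60}{2} = - \frac{9}{2} + \frac{1}{2} \left(-660\right) = - \frac{9}{2} - 330 = - \frac{669}{2} \approx -334.5$)
$\sqrt{M + k 20 \left(3 - -11\right)} = \sqrt{- \frac{669}{2} + \left(-21\right) 20 \left(3 - -11\right)} = \sqrt{- \frac{669}{2} - 420 \left(3 + 11\right)} = \sqrt{- \frac{669}{2} - 5880} = \sqrt{- \frac{12429}{2}} = \frac{3 i \sqrt{2762}}{2}$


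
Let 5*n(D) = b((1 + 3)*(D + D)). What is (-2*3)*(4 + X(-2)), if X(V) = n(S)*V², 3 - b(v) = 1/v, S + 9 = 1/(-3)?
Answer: -1077/28 ≈ -38.464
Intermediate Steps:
S = -28/3 (S = -9 + 1/(-3) = -9 - ⅓ = -28/3 ≈ -9.3333)
b(v) = 3 - 1/v
n(D) = ⅗ - 1/(40*D) (n(D) = (3 - 1/((1 + 3)*(D + D)))/5 = (3 - 1/(4*(2*D)))/5 = (3 - 1/(8*D))/5 = ⅗ - 1/(40*D))
X(V) = 135*V²/224 (X(V) = ((-1 + 24*(-28/3))/(40*(-28/3)))*V² = ((1/40)*(-3/28)*(-1 - 224))*V² = ((1/40)*(-3/28)*(-225))*V² = 135*V²/224)
(-2*3)*(4 + X(-2)) = (-2*3)*(4 + (135/224)*(-2)²) = -6*(4 + (135/224)*4) = -6*(4 + 135/56) = -6*359/56 = -1077/28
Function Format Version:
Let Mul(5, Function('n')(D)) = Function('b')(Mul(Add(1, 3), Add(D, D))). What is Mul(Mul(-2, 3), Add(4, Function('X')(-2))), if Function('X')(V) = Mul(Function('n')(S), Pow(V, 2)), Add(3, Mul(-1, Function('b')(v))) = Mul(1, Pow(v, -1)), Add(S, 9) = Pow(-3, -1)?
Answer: Rational(-1077, 28) ≈ -38.464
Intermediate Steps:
S = Rational(-28, 3) (S = Add(-9, Pow(-3, -1)) = Add(-9, Rational(-1, 3)) = Rational(-28, 3) ≈ -9.3333)
Function('b')(v) = Add(3, Mul(-1, Pow(v, -1))) (Function('b')(v) = Add(3, Mul(-1, Mul(1, Pow(v, -1)))) = Add(3, Mul(-1, Pow(v, -1))))
Function('n')(D) = Add(Rational(3, 5), Mul(Rational(-1, 40), Pow(D, -1))) (Function('n')(D) = Mul(Rational(1, 5), Add(3, Mul(-1, Pow(Mul(Add(1, 3), Add(D, D)), -1)))) = Mul(Rational(1, 5), Add(3, Mul(-1, Pow(Mul(4, Mul(2, D)), -1)))) = Mul(Rational(1, 5), Add(3, Mul(-1, Pow(Mul(8, D), -1)))) = Mul(Rational(1, 5), Add(3, Mul(-1, Mul(Rational(1, 8), Pow(D, -1))))) = Mul(Rational(1, 5), Add(3, Mul(Rational(-1, 8), Pow(D, -1)))) = Add(Rational(3, 5), Mul(Rational(-1, 40), Pow(D, -1))))
Function('X')(V) = Mul(Rational(135, 224), Pow(V, 2)) (Function('X')(V) = Mul(Mul(Rational(1, 40), Pow(Rational(-28, 3), -1), Add(-1, Mul(24, Rational(-28, 3)))), Pow(V, 2)) = Mul(Mul(Rational(1, 40), Rational(-3, 28), Add(-1, -224)), Pow(V, 2)) = Mul(Mul(Rational(1, 40), Rational(-3, 28), -225), Pow(V, 2)) = Mul(Rational(135, 224), Pow(V, 2)))
Mul(Mul(-2, 3), Add(4, Function('X')(-2))) = Mul(Mul(-2, 3), Add(4, Mul(Rational(135, 224), Pow(-2, 2)))) = Mul(-6, Add(4, Mul(Rational(135, 224), 4))) = Mul(-6, Add(4, Rational(135, 56))) = Mul(-6, Rational(359, 56)) = Rational(-1077, 28)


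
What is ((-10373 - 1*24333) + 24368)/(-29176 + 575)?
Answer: 10338/28601 ≈ 0.36146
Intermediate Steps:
((-10373 - 1*24333) + 24368)/(-29176 + 575) = ((-10373 - 24333) + 24368)/(-28601) = (-34706 + 24368)*(-1/28601) = -10338*(-1/28601) = 10338/28601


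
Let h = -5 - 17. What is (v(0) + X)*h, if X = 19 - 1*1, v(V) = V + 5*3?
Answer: -726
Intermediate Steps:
v(V) = 15 + V (v(V) = V + 15 = 15 + V)
h = -22
X = 18 (X = 19 - 1 = 18)
(v(0) + X)*h = ((15 + 0) + 18)*(-22) = (15 + 18)*(-22) = 33*(-22) = -726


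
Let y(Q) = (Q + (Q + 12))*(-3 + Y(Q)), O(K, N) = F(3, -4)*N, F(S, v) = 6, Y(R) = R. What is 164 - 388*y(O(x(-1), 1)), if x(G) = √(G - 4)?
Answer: -27772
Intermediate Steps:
x(G) = √(-4 + G)
O(K, N) = 6*N
y(Q) = (-3 + Q)*(12 + 2*Q) (y(Q) = (Q + (Q + 12))*(-3 + Q) = (Q + (12 + Q))*(-3 + Q) = (12 + 2*Q)*(-3 + Q) = (-3 + Q)*(12 + 2*Q))
164 - 388*y(O(x(-1), 1)) = 164 - 388*(-36 + 2*(6*1)² + 6*(6*1)) = 164 - 388*(-36 + 2*6² + 6*6) = 164 - 388*(-36 + 2*36 + 36) = 164 - 388*(-36 + 72 + 36) = 164 - 388*72 = 164 - 27936 = -27772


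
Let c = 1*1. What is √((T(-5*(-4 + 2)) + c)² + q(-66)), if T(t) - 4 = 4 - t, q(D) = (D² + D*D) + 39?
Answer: 4*√547 ≈ 93.552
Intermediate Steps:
q(D) = 39 + 2*D² (q(D) = (D² + D²) + 39 = 2*D² + 39 = 39 + 2*D²)
T(t) = 8 - t (T(t) = 4 + (4 - t) = 8 - t)
c = 1
√((T(-5*(-4 + 2)) + c)² + q(-66)) = √(((8 - (-5)*(-4 + 2)) + 1)² + (39 + 2*(-66)²)) = √(((8 - (-5)*(-2)) + 1)² + (39 + 2*4356)) = √(((8 - 1*10) + 1)² + (39 + 8712)) = √(((8 - 10) + 1)² + 8751) = √((-2 + 1)² + 8751) = √((-1)² + 8751) = √(1 + 8751) = √8752 = 4*√547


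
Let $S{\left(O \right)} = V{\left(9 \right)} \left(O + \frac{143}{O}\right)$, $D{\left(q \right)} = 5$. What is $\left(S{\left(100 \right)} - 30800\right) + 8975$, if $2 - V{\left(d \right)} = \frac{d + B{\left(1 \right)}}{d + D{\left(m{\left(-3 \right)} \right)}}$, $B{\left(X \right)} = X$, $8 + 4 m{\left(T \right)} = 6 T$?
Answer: $- \frac{2169459}{100} \approx -21695.0$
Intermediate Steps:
$m{\left(T \right)} = -2 + \frac{3 T}{2}$ ($m{\left(T \right)} = -2 + \frac{6 T}{4} = -2 + \frac{3 T}{2}$)
$V{\left(d \right)} = 2 - \frac{1 + d}{5 + d}$ ($V{\left(d \right)} = 2 - \frac{d + 1}{d + 5} = 2 - \frac{1 + d}{5 + d}$)
$S{\left(O \right)} = \frac{9 O}{7} + \frac{1287}{7 O}$ ($S{\left(O \right)} = \frac{9 + 9}{5 + 9} \left(O + \frac{143}{O}\right) = \frac{1}{14} \cdot 18 \left(O + \frac{143}{O}\right) = \frac{9 \left(O + \frac{143}{O}\right)}{7} = \frac{9 O}{7} + \frac{1287}{7 O}$)
$\left(S{\left(100 \right)} - 30800\right) + 8975 = \left(\frac{9 \left(143 + 100^{2}\right)}{7 \cdot 100} - 30800\right) + 8975 = \left(\frac{9}{7} \cdot \frac{1}{100} \left(143 + 10000\right) - 30800\right) + 8975 = \left(\frac{9}{7} \cdot \frac{1}{100} \cdot 10143 - 30800\right) + 8975 = \left(\frac{13041}{100} - 30800\right) + 8975 = - \frac{3066959}{100} + 8975 = - \frac{2169459}{100}$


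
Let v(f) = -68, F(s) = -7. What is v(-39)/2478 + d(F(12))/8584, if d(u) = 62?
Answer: -107519/5317788 ≈ -0.020219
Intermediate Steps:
v(-39)/2478 + d(F(12))/8584 = -68/2478 + 62/8584 = -68*1/2478 + 62*(1/8584) = -34/1239 + 31/4292 = -107519/5317788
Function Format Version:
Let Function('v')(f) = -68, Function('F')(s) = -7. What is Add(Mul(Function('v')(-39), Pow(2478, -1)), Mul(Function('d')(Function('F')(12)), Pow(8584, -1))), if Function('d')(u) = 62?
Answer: Rational(-107519, 5317788) ≈ -0.020219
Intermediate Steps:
Add(Mul(Function('v')(-39), Pow(2478, -1)), Mul(Function('d')(Function('F')(12)), Pow(8584, -1))) = Add(Mul(-68, Pow(2478, -1)), Mul(62, Pow(8584, -1))) = Add(Mul(-68, Rational(1, 2478)), Mul(62, Rational(1, 8584))) = Add(Rational(-34, 1239), Rational(31, 4292)) = Rational(-107519, 5317788)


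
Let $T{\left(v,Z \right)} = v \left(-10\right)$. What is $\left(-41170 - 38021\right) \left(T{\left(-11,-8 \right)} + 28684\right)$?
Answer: $-2280225654$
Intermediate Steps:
$T{\left(v,Z \right)} = - 10 v$
$\left(-41170 - 38021\right) \left(T{\left(-11,-8 \right)} + 28684\right) = \left(-41170 - 38021\right) \left(\left(-10\right) \left(-11\right) + 28684\right) = - 79191 \left(110 + 28684\right) = \left(-79191\right) 28794 = -2280225654$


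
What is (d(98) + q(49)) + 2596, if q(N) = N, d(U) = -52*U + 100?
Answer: -2351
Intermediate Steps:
d(U) = 100 - 52*U
(d(98) + q(49)) + 2596 = ((100 - 52*98) + 49) + 2596 = ((100 - 5096) + 49) + 2596 = (-4996 + 49) + 2596 = -4947 + 2596 = -2351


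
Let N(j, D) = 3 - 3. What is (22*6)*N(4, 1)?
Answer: 0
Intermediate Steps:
N(j, D) = 0
(22*6)*N(4, 1) = (22*6)*0 = 132*0 = 0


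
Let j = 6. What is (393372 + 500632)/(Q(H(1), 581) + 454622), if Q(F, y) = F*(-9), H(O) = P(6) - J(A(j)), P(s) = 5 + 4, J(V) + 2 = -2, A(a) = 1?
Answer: 894004/454505 ≈ 1.9670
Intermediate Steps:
J(V) = -4 (J(V) = -2 - 2 = -4)
P(s) = 9
H(O) = 13 (H(O) = 9 - 1*(-4) = 9 + 4 = 13)
Q(F, y) = -9*F
(393372 + 500632)/(Q(H(1), 581) + 454622) = (393372 + 500632)/(-9*13 + 454622) = 894004/(-117 + 454622) = 894004/454505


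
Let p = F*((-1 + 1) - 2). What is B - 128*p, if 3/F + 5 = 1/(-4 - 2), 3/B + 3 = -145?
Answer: -682077/4588 ≈ -148.67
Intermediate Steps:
B = -3/148 (B = 3/(-3 - 145) = 3/(-148) = 3*(-1/148) = -3/148 ≈ -0.020270)
F = -18/31 (F = 3/(-5 + 1/(-4 - 2)) = 3/(-5 + 1/(-6)) = 3/(-5 - ⅙) = 3/(-31/6) = 3*(-6/31) = -18/31 ≈ -0.58065)
p = 36/31 (p = -18*((-1 + 1) - 2)/31 = -18*(0 - 2)/31 = -18/31*(-2) = 36/31 ≈ 1.1613)
B - 128*p = -3/148 - 128*36/31 = -3/148 - 4608/31 = -682077/4588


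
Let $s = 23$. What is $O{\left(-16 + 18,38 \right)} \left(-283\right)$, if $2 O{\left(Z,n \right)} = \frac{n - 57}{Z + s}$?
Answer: $\frac{5377}{50} \approx 107.54$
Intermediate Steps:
$O{\left(Z,n \right)} = \frac{-57 + n}{2 \left(23 + Z\right)}$ ($O{\left(Z,n \right)} = \frac{\left(n - 57\right) \frac{1}{Z + 23}}{2} = \frac{\left(-57 + n\right) \frac{1}{23 + Z}}{2} = \frac{\frac{1}{23 + Z} \left(-57 + n\right)}{2} = \frac{-57 + n}{2 \left(23 + Z\right)}$)
$O{\left(-16 + 18,38 \right)} \left(-283\right) = \frac{-57 + 38}{2 \left(23 + \left(-16 + 18\right)\right)} \left(-283\right) = \frac{1}{2} \frac{1}{23 + 2} \left(-19\right) \left(-283\right) = \frac{1}{2} \cdot \frac{1}{25} \left(-19\right) \left(-283\right) = \left(- \frac{19}{50}\right) \left(-283\right) = \frac{5377}{50}$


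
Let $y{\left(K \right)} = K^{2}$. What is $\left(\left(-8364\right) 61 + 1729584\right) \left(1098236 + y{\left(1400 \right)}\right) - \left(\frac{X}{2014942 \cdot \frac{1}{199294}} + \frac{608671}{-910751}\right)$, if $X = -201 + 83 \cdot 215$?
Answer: $\frac{3421702713902626480841653}{917555220721} \approx 3.7292 \cdot 10^{12}$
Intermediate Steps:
$X = 17644$ ($X = -201 + 17845 = 17644$)
$\left(\left(-8364\right) 61 + 1729584\right) \left(1098236 + y{\left(1400 \right)}\right) - \left(\frac{X}{2014942 \cdot \frac{1}{199294}} + \frac{608671}{-910751}\right) = \left(\left(-8364\right) 61 + 1729584\right) \left(1098236 + 1400^{2}\right) - \left(\frac{17644}{2014942 \cdot \frac{1}{199294}} + \frac{608671}{-910751}\right) = \left(-510204 + 1729584\right) \left(1098236 + 1960000\right) - \left(\frac{17644}{2014942 \cdot \frac{1}{199294}} + 608671 \left(- \frac{1}{910751}\right)\right) = 1219380 \cdot 3058236 - \left(\frac{17644}{\frac{1007471}{99647}} - \frac{608671}{910751}\right) = 3729151813680 - \left(17644 \cdot \frac{99647}{1007471} - \frac{608671}{910751}\right) = 3729151813680 - \left(\frac{1758171668}{1007471} - \frac{608671}{910751}\right) = 3729151813680 - \frac{1600643386421627}{917555220721} = \frac{3421702713902626480841653}{917555220721}$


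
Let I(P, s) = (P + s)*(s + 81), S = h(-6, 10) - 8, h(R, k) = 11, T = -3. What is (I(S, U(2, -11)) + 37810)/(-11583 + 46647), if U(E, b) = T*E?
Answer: 37585/35064 ≈ 1.0719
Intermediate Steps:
S = 3 (S = 11 - 8 = 3)
U(E, b) = -3*E
I(P, s) = (81 + s)*(P + s) (I(P, s) = (P + s)*(81 + s) = (81 + s)*(P + s))
(I(S, U(2, -11)) + 37810)/(-11583 + 46647) = (((-3*2)² + 81*3 + 81*(-3*2) + 3*(-3*2)) + 37810)/(-11583 + 46647) = (((-6)² + 243 + 81*(-6) + 3*(-6)) + 37810)/35064 = ((36 + 243 - 486 - 18) + 37810)*(1/35064) = (-225 + 37810)*(1/35064) = 37585*(1/35064) = 37585/35064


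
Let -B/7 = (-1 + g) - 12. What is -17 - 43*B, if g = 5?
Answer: -2425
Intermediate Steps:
B = 56 (B = -7*((-1 + 5) - 12) = -7*(4 - 12) = -7*(-8) = 56)
-17 - 43*B = -17 - 43*56 = -17 - 2408 = -2425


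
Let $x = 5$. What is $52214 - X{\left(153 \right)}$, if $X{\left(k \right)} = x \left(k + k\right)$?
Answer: $50684$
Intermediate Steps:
$X{\left(k \right)} = 10 k$ ($X{\left(k \right)} = 5 \left(k + k\right) = 5 \cdot 2 k = 10 k$)
$52214 - X{\left(153 \right)} = 52214 - 10 \cdot 153 = 52214 - 1530 = 50684$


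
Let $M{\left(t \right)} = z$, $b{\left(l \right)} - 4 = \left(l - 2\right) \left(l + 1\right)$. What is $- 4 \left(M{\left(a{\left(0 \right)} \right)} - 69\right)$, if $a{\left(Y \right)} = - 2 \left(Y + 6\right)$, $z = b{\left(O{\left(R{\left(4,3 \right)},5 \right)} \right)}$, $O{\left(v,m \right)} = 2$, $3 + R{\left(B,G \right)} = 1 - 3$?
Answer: $260$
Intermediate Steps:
$R{\left(B,G \right)} = -5$ ($R{\left(B,G \right)} = -3 + \left(1 - 3\right) = -3 - 2 = -5$)
$b{\left(l \right)} = 4 + \left(1 + l\right) \left(-2 + l\right)$ ($b{\left(l \right)} = 4 + \left(l - 2\right) \left(l + 1\right) = 4 + \left(-2 + l\right) \left(1 + l\right) = 4 + \left(1 + l\right) \left(-2 + l\right)$)
$z = 4$ ($z = 2 + 2^{2} - 2 = 2 + 4 - 2 = 4$)
$a{\left(Y \right)} = -12 - 2 Y$ ($a{\left(Y \right)} = - 2 \left(6 + Y\right) = -12 - 2 Y$)
$M{\left(t \right)} = 4$
$- 4 \left(M{\left(a{\left(0 \right)} \right)} - 69\right) = - 4 \left(4 - 69\right) = \left(-4\right) \left(-65\right) = 260$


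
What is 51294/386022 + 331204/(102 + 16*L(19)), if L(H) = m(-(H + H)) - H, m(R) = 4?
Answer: -10653745993/4439253 ≈ -2399.9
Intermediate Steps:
L(H) = 4 - H
51294/386022 + 331204/(102 + 16*L(19)) = 51294/386022 + 331204/(102 + 16*(4 - 1*19)) = 51294*(1/386022) + 331204/(102 + 16*(4 - 19)) = 8549/64337 + 331204/(102 + 16*(-15)) = 8549/64337 + 331204/(102 - 240) = 8549/64337 + 331204/(-138) = 8549/64337 + 331204*(-1/138) = 8549/64337 - 165602/69 = -10653745993/4439253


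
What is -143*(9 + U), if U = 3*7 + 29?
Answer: -8437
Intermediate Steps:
U = 50 (U = 21 + 29 = 50)
-143*(9 + U) = -143*(9 + 50) = -143*59 = -8437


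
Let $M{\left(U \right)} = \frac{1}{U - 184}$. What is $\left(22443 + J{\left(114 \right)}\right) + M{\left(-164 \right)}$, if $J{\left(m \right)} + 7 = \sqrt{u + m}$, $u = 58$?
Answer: $\frac{7807727}{348} + 2 \sqrt{43} \approx 22449.0$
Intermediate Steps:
$M{\left(U \right)} = \frac{1}{-184 + U}$
$J{\left(m \right)} = -7 + \sqrt{58 + m}$
$\left(22443 + J{\left(114 \right)}\right) + M{\left(-164 \right)} = \left(22443 - \left(7 - \sqrt{58 + 114}\right)\right) + \frac{1}{-184 - 164} = \left(22443 - \left(7 - \sqrt{172}\right)\right) + \frac{1}{-348} = \left(22443 - \left(7 - 2 \sqrt{43}\right)\right) - \frac{1}{348} = \left(22436 + 2 \sqrt{43}\right) - \frac{1}{348} = \frac{7807727}{348} + 2 \sqrt{43}$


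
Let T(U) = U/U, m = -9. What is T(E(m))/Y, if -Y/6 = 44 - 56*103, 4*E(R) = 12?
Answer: 1/34344 ≈ 2.9117e-5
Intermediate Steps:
E(R) = 3 (E(R) = (¼)*12 = 3)
T(U) = 1
Y = 34344 (Y = -6*(44 - 56*103) = -6*(44 - 5768) = -6*(-5724) = 34344)
T(E(m))/Y = 1/34344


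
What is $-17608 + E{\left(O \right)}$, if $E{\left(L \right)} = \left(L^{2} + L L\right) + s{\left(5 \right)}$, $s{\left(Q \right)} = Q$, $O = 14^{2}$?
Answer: $59229$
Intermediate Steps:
$O = 196$
$E{\left(L \right)} = 5 + 2 L^{2}$ ($E{\left(L \right)} = \left(L^{2} + L L\right) + 5 = \left(L^{2} + L^{2}\right) + 5 = 2 L^{2} + 5 = 5 + 2 L^{2}$)
$-17608 + E{\left(O \right)} = -17608 + \left(5 + 2 \cdot 196^{2}\right) = -17608 + \left(5 + 2 \cdot 38416\right) = -17608 + \left(5 + 76832\right) = -17608 + 76837 = 59229$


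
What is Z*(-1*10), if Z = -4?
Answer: 40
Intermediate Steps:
Z*(-1*10) = -(-4)*10 = -4*(-10) = 40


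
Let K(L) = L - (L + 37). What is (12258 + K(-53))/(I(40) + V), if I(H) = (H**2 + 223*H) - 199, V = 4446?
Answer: 12221/14767 ≈ 0.82759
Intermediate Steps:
K(L) = -37 (K(L) = L - (37 + L) = L + (-37 - L) = -37)
I(H) = -199 + H**2 + 223*H
(12258 + K(-53))/(I(40) + V) = (12258 - 37)/((-199 + 40**2 + 223*40) + 4446) = 12221/((-199 + 1600 + 8920) + 4446) = 12221/(10321 + 4446) = 12221/14767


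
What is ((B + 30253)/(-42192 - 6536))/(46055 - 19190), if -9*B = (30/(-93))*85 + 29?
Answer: -4220269/182616341940 ≈ -2.3110e-5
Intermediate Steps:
B = -49/279 (B = -((30/(-93))*85 + 29)/9 = -((30*(-1/93))*85 + 29)/9 = -(-10/31*85 + 29)/9 = -(-850/31 + 29)/9 = -⅑*49/31 = -49/279 ≈ -0.17563)
((B + 30253)/(-42192 - 6536))/(46055 - 19190) = ((-49/279 + 30253)/(-42192 - 6536))/(46055 - 19190) = ((8440538/279)/(-48728))/26865 = ((8440538/279)*(-1/48728))*(1/26865) = -4220269/6797556*1/26865 = -4220269/182616341940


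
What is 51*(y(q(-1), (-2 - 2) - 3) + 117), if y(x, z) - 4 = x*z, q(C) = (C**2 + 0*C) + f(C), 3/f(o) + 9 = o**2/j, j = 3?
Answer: 154377/26 ≈ 5937.6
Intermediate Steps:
f(o) = 3/(-9 + o**2/3)
q(C) = C**2 + 9/(-27 + C**2) (q(C) = (C**2 + 0*C) + 9/(-27 + C**2) = (C**2 + 0) + 9/(-27 + C**2) = C**2 + 9/(-27 + C**2))
y(x, z) = 4 + x*z
51*(y(q(-1), (-2 - 2) - 3) + 117) = 51*((4 + ((9 + (-1)**2*(-27 + (-1)**2))/(-27 + (-1)**2))*((-2 - 2) - 3)) + 117) = 51*((4 + ((9 + 1*(-27 + 1))/(-27 + 1))*(-4 - 3)) + 117) = 51*((4 + ((9 + 1*(-26))/(-26))*(-7)) + 117) = 51*((4 - (9 - 26)/26*(-7)) + 117) = 51*((4 - 1/26*(-17)*(-7)) + 117) = 51*((4 + (17/26)*(-7)) + 117) = 51*((4 - 119/26) + 117) = 51*(-15/26 + 117) = 51*(3027/26) = 154377/26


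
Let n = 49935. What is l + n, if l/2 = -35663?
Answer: -21391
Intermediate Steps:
l = -71326 (l = 2*(-35663) = -71326)
l + n = -71326 + 49935 = -21391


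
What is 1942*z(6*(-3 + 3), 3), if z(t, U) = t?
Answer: 0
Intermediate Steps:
1942*z(6*(-3 + 3), 3) = 1942*(6*(-3 + 3)) = 1942*(6*0) = 1942*0 = 0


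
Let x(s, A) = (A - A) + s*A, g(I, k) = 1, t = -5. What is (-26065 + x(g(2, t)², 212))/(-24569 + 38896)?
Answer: -25853/14327 ≈ -1.8045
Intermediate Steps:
x(s, A) = A*s (x(s, A) = 0 + A*s = A*s)
(-26065 + x(g(2, t)², 212))/(-24569 + 38896) = (-26065 + 212*1²)/(-24569 + 38896) = (-26065 + 212*1)/14327 = (-26065 + 212)*(1/14327) = -25853*1/14327 = -25853/14327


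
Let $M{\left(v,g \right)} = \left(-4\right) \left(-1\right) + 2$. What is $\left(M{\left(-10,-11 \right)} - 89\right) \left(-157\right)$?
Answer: $13031$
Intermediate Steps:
$M{\left(v,g \right)} = 6$ ($M{\left(v,g \right)} = 4 + 2 = 6$)
$\left(M{\left(-10,-11 \right)} - 89\right) \left(-157\right) = \left(6 - 89\right) \left(-157\right) = \left(-83\right) \left(-157\right) = 13031$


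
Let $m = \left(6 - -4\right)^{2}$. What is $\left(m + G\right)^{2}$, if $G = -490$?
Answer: $152100$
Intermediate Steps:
$m = 100$ ($m = \left(6 + 4\right)^{2} = 10^{2} = 100$)
$\left(m + G\right)^{2} = \left(100 - 490\right)^{2} = \left(-390\right)^{2} = 152100$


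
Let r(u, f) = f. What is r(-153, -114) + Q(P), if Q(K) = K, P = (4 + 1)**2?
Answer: -89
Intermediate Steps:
P = 25 (P = 5**2 = 25)
r(-153, -114) + Q(P) = -114 + 25 = -89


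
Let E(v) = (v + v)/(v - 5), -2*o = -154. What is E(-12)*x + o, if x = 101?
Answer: 3733/17 ≈ 219.59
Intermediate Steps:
o = 77 (o = -½*(-154) = 77)
E(v) = 2*v/(-5 + v) (E(v) = (2*v)/(-5 + v) = 2*v/(-5 + v))
E(-12)*x + o = (2*(-12)/(-5 - 12))*101 + 77 = (2*(-12)/(-17))*101 + 77 = (2*(-12)*(-1/17))*101 + 77 = (24/17)*101 + 77 = 2424/17 + 77 = 3733/17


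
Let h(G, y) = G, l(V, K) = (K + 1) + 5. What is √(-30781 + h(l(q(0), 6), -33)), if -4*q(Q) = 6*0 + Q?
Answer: I*√30769 ≈ 175.41*I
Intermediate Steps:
q(Q) = -Q/4 (q(Q) = -(6*0 + Q)/4 = -(0 + Q)/4 = -Q/4)
l(V, K) = 6 + K (l(V, K) = (1 + K) + 5 = 6 + K)
√(-30781 + h(l(q(0), 6), -33)) = √(-30781 + (6 + 6)) = √(-30781 + 12) = √(-30769) = I*√30769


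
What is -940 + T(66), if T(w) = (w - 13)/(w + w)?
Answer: -124027/132 ≈ -939.60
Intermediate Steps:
T(w) = (-13 + w)/(2*w) (T(w) = (-13 + w)/((2*w)) = (-13 + w)*(1/(2*w)) = (-13 + w)/(2*w))
-940 + T(66) = -940 + (½)*(-13 + 66)/66 = -940 + (½)*(1/66)*53 = -940 + 53/132 = -124027/132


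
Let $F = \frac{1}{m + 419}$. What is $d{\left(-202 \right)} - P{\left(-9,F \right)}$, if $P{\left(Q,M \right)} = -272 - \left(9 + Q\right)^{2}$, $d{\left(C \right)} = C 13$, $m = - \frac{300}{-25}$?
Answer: $-2354$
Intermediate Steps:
$m = 12$ ($m = \left(-300\right) \left(- \frac{1}{25}\right) = 12$)
$d{\left(C \right)} = 13 C$
$F = \frac{1}{431}$ ($F = \frac{1}{12 + 419} = \frac{1}{431} \approx 0.0023202$)
$d{\left(-202 \right)} - P{\left(-9,F \right)} = 13 \left(-202\right) - \left(-272 - \left(9 - 9\right)^{2}\right) = -2626 - \left(-272 - 0^{2}\right) = -2626 - \left(-272 - 0\right) = -2626 - \left(-272 + 0\right) = -2626 - -272 = -2626 + 272 = -2354$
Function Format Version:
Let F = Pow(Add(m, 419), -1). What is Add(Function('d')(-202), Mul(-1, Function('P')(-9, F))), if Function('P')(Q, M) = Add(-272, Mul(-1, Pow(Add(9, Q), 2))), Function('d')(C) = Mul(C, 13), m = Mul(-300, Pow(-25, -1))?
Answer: -2354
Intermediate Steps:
m = 12 (m = Mul(-300, Rational(-1, 25)) = 12)
Function('d')(C) = Mul(13, C)
F = Rational(1, 431) (F = Pow(Add(12, 419), -1) = Pow(431, -1) = Rational(1, 431) ≈ 0.0023202)
Add(Function('d')(-202), Mul(-1, Function('P')(-9, F))) = Add(Mul(13, -202), Mul(-1, Add(-272, Mul(-1, Pow(Add(9, -9), 2))))) = Add(-2626, Mul(-1, Add(-272, Mul(-1, Pow(0, 2))))) = Add(-2626, Mul(-1, Add(-272, Mul(-1, 0)))) = Add(-2626, Mul(-1, Add(-272, 0))) = Add(-2626, Mul(-1, -272)) = Add(-2626, 272) = -2354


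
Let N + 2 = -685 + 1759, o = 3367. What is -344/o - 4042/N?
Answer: -6989091/1804712 ≈ -3.8727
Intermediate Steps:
N = 1072 (N = -2 + (-685 + 1759) = -2 + 1074 = 1072)
-344/o - 4042/N = -344/3367 - 4042/1072 = -344*1/3367 - 4042*1/1072 = -344/3367 - 2021/536 = -6989091/1804712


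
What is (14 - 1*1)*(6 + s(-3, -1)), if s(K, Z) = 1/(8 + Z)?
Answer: 559/7 ≈ 79.857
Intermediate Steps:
(14 - 1*1)*(6 + s(-3, -1)) = (14 - 1*1)*(6 + 1/(8 - 1)) = (14 - 1)*(6 + 1/7) = 13*(6 + ⅐) = 13*(43/7) = 559/7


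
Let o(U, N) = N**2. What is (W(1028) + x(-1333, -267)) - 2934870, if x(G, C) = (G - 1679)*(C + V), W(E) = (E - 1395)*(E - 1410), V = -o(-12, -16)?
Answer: -1219400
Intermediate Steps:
V = -256 (V = -1*(-16)**2 = -1*256 = -256)
W(E) = (-1410 + E)*(-1395 + E) (W(E) = (-1395 + E)*(-1410 + E) = (-1410 + E)*(-1395 + E))
x(G, C) = (-1679 + G)*(-256 + C) (x(G, C) = (G - 1679)*(C - 256) = (-1679 + G)*(-256 + C))
(W(1028) + x(-1333, -267)) - 2934870 = ((1966950 + 1028**2 - 2805*1028) + (429824 - 1679*(-267) - 256*(-1333) - 267*(-1333))) - 2934870 = ((1966950 + 1056784 - 2883540) + (429824 + 448293 + 341248 + 355911)) - 2934870 = (140194 + 1575276) - 2934870 = 1715470 - 2934870 = -1219400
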